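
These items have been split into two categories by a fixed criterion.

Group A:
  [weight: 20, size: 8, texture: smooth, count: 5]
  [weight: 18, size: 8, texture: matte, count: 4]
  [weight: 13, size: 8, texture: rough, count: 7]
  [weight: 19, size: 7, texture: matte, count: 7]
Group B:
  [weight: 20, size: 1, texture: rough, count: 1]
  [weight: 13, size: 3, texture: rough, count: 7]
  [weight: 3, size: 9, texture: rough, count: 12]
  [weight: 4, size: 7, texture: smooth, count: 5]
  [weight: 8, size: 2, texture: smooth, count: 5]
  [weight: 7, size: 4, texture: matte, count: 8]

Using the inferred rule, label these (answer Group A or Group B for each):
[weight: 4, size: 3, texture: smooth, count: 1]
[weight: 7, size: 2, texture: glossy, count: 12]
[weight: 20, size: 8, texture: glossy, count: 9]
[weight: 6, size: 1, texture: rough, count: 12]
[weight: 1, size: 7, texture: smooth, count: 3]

The simplest hypothesis consistent with all the labels is: weight ≥ 7 AND size ≥ 7.

Group B, Group B, Group A, Group B, Group B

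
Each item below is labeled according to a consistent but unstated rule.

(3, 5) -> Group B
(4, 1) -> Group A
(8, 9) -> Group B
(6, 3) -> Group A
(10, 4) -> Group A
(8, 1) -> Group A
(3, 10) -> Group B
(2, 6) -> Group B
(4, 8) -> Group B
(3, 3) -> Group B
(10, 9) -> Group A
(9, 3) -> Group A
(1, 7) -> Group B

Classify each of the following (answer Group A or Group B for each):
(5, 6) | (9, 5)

The rule appears to be: first > second.
(5, 6) — 5 < 6, hence Group B. (9, 5) — 9 > 5, hence Group A.

Group B, Group A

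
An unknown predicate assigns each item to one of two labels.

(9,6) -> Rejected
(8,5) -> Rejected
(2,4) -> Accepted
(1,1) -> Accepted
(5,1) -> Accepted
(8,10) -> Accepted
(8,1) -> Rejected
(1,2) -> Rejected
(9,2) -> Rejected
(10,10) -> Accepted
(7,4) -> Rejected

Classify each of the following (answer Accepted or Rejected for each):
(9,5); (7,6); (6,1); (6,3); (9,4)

Accepted, Rejected, Rejected, Rejected, Rejected

'Accepted' ⟺ sum is even.
(9,5): 9+5 = 14 — checks out, so Accepted.
(7,6): 7+6 = 13 — doesn't match, so Rejected.
(6,1): 6+1 = 7 — doesn't match, so Rejected.
(6,3): 6+3 = 9 — doesn't match, so Rejected.
(9,4): 9+4 = 13 — doesn't match, so Rejected.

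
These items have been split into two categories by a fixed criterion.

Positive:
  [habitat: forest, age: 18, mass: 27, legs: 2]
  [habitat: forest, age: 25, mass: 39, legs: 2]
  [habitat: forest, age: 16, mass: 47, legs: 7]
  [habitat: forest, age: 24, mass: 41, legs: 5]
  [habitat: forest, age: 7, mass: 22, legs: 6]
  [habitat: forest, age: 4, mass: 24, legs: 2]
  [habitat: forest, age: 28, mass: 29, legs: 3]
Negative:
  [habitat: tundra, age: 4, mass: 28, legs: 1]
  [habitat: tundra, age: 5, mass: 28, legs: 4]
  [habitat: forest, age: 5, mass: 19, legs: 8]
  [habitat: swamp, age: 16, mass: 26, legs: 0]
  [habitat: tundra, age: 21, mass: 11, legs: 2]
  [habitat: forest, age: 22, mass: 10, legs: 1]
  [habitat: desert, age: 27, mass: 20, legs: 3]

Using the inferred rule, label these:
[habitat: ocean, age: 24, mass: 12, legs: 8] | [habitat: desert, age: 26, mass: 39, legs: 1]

The simplest hypothesis consistent with all the labels is: habitat is forest AND mass ≥ 20.
[habitat: ocean, age: 24, mass: 12, legs: 8] → habitat is ocean, mass = 12 → Negative.
[habitat: desert, age: 26, mass: 39, legs: 1] → habitat is desert, mass = 39 → Negative.

Negative, Negative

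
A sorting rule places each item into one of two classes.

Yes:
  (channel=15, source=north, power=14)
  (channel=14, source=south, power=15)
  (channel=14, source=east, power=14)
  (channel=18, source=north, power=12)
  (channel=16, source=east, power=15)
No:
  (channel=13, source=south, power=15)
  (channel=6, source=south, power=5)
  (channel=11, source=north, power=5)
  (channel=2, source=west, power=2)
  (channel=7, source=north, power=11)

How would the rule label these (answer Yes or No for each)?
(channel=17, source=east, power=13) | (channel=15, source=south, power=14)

The pattern is that an item is 'Yes' exactly when: channel ≥ 14.
(channel=17, source=east, power=13): channel = 17 — meets the rule, so Yes. (channel=15, source=south, power=14): channel = 15 — meets the rule, so Yes.

Yes, Yes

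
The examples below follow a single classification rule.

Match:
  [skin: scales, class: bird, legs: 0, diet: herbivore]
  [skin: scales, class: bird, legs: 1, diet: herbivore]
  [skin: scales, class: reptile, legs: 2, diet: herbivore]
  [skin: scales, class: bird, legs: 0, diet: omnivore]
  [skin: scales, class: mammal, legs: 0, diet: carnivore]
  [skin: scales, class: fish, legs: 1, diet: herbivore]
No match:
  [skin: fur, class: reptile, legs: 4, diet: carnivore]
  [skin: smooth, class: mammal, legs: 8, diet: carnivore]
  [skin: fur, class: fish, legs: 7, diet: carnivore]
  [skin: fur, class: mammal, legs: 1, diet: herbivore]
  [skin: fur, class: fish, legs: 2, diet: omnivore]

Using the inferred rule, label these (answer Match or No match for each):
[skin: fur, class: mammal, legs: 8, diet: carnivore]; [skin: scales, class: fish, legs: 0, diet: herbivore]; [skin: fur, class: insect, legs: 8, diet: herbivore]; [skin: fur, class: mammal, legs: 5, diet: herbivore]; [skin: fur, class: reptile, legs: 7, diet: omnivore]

No match, Match, No match, No match, No match

All 'Match' examples share one property — skin is scales — and every 'No match' example lacks it.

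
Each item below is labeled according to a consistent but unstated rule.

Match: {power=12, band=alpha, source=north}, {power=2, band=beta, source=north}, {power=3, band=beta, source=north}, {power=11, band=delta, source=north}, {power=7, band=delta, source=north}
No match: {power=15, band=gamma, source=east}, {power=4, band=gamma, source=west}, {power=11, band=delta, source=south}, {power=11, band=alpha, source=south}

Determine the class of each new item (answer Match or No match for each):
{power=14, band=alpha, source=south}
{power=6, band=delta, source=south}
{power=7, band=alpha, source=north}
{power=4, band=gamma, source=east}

One predicate separates the groups cleanly: source is north.
{power=14, band=alpha, source=south}: No match (source is south). {power=6, band=delta, source=south}: No match (source is south). {power=7, band=alpha, source=north}: Match (source is north). {power=4, band=gamma, source=east}: No match (source is east).

No match, No match, Match, No match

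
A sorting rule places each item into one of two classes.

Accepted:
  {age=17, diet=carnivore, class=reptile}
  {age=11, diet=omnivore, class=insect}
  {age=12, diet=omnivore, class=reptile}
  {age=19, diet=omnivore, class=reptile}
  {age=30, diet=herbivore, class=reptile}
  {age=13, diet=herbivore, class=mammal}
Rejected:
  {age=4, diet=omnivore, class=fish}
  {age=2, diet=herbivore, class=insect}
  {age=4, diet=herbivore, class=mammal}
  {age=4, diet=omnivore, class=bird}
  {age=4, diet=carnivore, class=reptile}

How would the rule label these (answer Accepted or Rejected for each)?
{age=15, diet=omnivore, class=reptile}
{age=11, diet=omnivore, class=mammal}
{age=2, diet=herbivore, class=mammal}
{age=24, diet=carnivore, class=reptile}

One predicate separates the groups cleanly: age ≥ 11.

Accepted, Accepted, Rejected, Accepted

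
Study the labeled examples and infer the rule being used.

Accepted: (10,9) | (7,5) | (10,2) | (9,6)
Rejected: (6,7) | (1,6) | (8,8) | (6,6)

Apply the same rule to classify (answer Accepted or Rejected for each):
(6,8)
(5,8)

Rejected, Rejected

The classifier is using: first > second.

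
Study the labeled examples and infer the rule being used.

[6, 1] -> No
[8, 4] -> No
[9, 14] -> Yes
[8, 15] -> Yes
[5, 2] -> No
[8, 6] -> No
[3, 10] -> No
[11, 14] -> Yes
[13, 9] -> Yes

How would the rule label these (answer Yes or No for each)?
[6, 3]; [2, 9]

No, No

All 'Yes' examples share one property — sum ≥ 22 — and every 'No' example lacks it.
[6, 3] — 6+3 = 9, hence No.
[2, 9] — 2+9 = 11, hence No.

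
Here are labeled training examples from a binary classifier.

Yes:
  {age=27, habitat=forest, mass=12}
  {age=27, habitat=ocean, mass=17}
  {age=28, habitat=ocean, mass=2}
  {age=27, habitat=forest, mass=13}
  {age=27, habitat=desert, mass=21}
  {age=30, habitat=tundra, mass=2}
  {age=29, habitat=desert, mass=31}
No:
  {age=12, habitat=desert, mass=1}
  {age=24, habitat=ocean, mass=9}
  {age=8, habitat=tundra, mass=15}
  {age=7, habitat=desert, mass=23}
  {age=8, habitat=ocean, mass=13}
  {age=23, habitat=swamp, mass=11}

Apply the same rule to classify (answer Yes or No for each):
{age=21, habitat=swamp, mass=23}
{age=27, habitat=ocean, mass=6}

No, Yes

The classifier is using: age ≥ 27.
{age=21, habitat=swamp, mass=23} → age = 21 → No.
{age=27, habitat=ocean, mass=6} → age = 27 → Yes.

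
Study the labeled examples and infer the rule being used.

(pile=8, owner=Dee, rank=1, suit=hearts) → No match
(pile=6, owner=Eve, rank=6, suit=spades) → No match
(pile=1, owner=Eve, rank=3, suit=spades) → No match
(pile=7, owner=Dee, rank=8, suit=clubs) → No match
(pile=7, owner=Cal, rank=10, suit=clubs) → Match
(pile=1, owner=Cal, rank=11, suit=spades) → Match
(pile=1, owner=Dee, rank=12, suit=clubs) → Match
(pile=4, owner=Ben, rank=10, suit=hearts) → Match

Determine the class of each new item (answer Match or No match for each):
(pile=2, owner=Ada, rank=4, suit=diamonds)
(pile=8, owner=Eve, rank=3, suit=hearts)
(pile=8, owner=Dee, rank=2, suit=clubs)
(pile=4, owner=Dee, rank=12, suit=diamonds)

One predicate separates the groups cleanly: rank ≥ 10.

No match, No match, No match, Match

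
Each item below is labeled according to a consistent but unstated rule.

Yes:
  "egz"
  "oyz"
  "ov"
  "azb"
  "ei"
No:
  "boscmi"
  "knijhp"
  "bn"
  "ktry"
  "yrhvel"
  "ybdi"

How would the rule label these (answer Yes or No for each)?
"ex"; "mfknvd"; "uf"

Yes, No, Yes

The common property of the 'Yes' items is: starts with a vowel. No 'No' item has it.
"ex" — starts with 'e', hence Yes.
"mfknvd" — starts with 'm', hence No.
"uf" — starts with 'u', hence Yes.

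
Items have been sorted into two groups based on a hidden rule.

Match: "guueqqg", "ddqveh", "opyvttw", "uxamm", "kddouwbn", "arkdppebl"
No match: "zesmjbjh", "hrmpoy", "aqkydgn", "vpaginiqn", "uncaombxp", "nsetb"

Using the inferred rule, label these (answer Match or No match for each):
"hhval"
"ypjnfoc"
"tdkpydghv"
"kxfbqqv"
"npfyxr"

Comparing the two groups points to one rule — has a double letter.
"hhval": Match ('hh' doubled). "ypjnfoc": No match (no doubled letter). "tdkpydghv": No match (no doubled letter). "kxfbqqv": Match ('qq' doubled). "npfyxr": No match (no doubled letter).

Match, No match, No match, Match, No match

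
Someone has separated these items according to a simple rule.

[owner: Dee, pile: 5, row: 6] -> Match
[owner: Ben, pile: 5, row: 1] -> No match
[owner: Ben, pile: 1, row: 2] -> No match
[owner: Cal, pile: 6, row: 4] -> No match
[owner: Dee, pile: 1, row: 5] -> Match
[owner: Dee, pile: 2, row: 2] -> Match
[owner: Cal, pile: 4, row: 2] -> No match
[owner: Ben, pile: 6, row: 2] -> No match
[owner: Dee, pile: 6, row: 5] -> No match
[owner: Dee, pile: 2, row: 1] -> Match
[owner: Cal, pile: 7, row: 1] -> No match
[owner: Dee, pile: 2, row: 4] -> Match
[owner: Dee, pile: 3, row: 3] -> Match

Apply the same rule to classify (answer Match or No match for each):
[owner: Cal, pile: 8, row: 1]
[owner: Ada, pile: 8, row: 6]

The common property of the 'Match' items is: owner is Dee AND pile ≤ 5. No 'No match' item has it.
[owner: Cal, pile: 8, row: 1]: owner is Cal, pile = 8, fails this test → No match. [owner: Ada, pile: 8, row: 6]: owner is Ada, pile = 8, fails this test → No match.

No match, No match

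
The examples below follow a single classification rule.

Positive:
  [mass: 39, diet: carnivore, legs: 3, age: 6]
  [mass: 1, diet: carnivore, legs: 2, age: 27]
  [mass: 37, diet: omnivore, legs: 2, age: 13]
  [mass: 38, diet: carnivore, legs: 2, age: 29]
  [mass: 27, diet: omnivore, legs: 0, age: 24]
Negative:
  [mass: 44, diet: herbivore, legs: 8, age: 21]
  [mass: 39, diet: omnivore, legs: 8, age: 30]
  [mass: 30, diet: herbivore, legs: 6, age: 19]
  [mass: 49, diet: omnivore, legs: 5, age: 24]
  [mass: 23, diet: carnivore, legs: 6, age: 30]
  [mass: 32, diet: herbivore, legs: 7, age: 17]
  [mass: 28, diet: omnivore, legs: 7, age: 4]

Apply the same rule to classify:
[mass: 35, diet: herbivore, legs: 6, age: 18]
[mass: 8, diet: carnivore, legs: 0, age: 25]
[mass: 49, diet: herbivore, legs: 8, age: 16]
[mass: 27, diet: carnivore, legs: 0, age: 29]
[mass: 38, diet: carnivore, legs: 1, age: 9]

Negative, Positive, Negative, Positive, Positive

Every 'Positive' example satisfies: legs ≤ 3. None of the 'Negative' examples do.
[mass: 35, diet: herbivore, legs: 6, age: 18] — legs = 6, hence Negative. [mass: 8, diet: carnivore, legs: 0, age: 25] — legs = 0, hence Positive. [mass: 49, diet: herbivore, legs: 8, age: 16] — legs = 8, hence Negative. [mass: 27, diet: carnivore, legs: 0, age: 29] — legs = 0, hence Positive. [mass: 38, diet: carnivore, legs: 1, age: 9] — legs = 1, hence Positive.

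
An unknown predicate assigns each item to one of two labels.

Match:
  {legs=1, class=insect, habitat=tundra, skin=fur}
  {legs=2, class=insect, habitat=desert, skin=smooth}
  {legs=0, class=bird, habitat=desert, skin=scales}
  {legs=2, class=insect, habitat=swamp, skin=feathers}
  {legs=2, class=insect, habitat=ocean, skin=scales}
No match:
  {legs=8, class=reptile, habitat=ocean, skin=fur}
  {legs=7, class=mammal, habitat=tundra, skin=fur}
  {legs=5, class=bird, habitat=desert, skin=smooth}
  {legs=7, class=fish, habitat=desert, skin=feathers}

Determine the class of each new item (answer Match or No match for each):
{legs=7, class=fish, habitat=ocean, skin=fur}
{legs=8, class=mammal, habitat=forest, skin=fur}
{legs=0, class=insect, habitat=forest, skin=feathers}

No match, No match, Match

The common property of the 'Match' items is: legs ≤ 2. No 'No match' item has it.
{legs=7, class=fish, habitat=ocean, skin=fur}: legs = 7 — does not pass, so No match.
{legs=8, class=mammal, habitat=forest, skin=fur}: legs = 8 — does not pass, so No match.
{legs=0, class=insect, habitat=forest, skin=feathers}: legs = 0 — qualifies, so Match.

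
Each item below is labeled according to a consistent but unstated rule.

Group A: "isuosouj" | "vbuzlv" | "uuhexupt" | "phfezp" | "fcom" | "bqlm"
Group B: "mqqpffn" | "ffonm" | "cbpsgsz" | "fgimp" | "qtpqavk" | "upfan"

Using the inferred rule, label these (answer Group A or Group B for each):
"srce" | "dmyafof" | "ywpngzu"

Group A, Group B, Group B

Checking candidate rules against both groups, what survives is: even length.
"srce": length 4, satisfies this → Group A.
"dmyafof": length 7, fails the rule → Group B.
"ywpngzu": length 7, fails the rule → Group B.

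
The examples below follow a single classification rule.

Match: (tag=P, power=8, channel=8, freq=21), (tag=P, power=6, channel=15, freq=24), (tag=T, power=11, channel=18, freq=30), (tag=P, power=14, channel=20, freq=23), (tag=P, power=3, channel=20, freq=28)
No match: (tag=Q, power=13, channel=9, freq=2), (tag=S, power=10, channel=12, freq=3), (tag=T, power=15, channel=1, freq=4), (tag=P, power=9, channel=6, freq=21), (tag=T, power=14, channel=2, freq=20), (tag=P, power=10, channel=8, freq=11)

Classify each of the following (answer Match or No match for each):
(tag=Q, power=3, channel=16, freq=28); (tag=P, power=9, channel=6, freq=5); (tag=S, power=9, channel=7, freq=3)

The rule appears to be: freq ≥ 20 AND channel ≥ 8.
(tag=Q, power=3, channel=16, freq=28) — freq = 28, channel = 16, hence Match. (tag=P, power=9, channel=6, freq=5) — freq = 5, channel = 6, hence No match. (tag=S, power=9, channel=7, freq=3) — freq = 3, channel = 7, hence No match.

Match, No match, No match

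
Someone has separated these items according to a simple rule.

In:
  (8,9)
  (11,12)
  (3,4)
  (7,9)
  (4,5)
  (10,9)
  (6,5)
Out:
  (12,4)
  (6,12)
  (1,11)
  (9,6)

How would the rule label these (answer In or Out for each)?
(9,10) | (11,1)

In, Out

The distinguishing property — |first − second| ≤ 2 — holds for all the 'In' cases and none of the 'Out' cases.
In: (9,10), since |9−10| = 1.
Out: (11,1), since |11−1| = 10.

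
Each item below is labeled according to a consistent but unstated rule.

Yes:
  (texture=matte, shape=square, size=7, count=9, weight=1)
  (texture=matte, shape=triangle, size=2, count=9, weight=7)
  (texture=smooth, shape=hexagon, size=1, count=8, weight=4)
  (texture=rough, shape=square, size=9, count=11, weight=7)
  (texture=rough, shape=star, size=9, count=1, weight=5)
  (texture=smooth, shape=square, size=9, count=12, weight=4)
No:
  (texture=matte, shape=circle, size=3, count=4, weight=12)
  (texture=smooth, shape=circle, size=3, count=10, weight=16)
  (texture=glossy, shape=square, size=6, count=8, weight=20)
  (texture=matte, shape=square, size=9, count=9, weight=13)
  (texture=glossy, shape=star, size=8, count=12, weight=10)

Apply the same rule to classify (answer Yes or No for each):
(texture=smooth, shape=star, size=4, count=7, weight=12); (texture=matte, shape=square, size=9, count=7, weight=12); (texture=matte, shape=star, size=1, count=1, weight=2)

Rule: weight ≤ 7. This holds for each 'Yes' example and fails for each 'No' one.
(texture=smooth, shape=star, size=4, count=7, weight=12) — weight = 12, hence No.
(texture=matte, shape=square, size=9, count=7, weight=12) — weight = 12, hence No.
(texture=matte, shape=star, size=1, count=1, weight=2) — weight = 2, hence Yes.

No, No, Yes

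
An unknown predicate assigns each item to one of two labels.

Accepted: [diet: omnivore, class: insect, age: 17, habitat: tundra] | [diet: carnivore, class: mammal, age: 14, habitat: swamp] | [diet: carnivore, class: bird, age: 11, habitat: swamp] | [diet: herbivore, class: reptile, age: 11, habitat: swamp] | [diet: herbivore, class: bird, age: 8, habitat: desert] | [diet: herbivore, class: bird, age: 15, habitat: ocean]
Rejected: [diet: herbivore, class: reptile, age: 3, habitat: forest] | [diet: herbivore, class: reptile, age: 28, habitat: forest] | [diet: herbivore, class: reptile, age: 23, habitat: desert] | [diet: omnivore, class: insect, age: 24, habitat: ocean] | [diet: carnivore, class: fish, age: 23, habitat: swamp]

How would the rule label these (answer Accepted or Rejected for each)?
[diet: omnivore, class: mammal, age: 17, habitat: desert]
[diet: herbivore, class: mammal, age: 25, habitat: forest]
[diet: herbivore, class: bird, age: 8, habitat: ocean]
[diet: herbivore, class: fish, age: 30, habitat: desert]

Accepted, Rejected, Accepted, Rejected

The simplest hypothesis consistent with all the labels is: age ≥ 8 AND age ≤ 17.
[diet: omnivore, class: mammal, age: 17, habitat: desert] — age = 17, hence Accepted.
[diet: herbivore, class: mammal, age: 25, habitat: forest] — age = 25, hence Rejected.
[diet: herbivore, class: bird, age: 8, habitat: ocean] — age = 8, hence Accepted.
[diet: herbivore, class: fish, age: 30, habitat: desert] — age = 30, hence Rejected.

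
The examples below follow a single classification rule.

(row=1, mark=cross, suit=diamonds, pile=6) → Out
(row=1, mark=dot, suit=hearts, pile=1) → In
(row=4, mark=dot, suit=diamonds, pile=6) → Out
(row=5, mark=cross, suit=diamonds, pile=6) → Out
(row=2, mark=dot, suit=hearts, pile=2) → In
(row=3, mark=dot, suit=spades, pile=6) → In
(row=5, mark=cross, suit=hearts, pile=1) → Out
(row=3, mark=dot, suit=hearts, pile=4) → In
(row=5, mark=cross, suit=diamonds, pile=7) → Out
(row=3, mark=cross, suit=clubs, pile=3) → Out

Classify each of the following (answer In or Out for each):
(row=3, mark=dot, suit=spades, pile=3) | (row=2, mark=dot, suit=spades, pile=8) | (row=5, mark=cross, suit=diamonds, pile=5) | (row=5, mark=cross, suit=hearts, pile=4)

Every 'In' example satisfies: mark is dot AND row ≤ 3. None of the 'Out' examples do.
In: (row=3, mark=dot, suit=spades, pile=3), since mark is dot, row = 3. In: (row=2, mark=dot, suit=spades, pile=8), since mark is dot, row = 2. Out: (row=5, mark=cross, suit=diamonds, pile=5), since mark is cross, row = 5. Out: (row=5, mark=cross, suit=hearts, pile=4), since mark is cross, row = 5.

In, In, Out, Out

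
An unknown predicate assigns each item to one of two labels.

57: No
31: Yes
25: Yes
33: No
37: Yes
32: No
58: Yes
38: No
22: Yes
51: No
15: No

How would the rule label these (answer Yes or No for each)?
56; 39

No, No

Rule: ≡ 1 (mod 3). This holds for each 'Yes' example and fails for each 'No' one.
56: No (56 mod 3 = 2). 39: No (39 mod 3 = 0).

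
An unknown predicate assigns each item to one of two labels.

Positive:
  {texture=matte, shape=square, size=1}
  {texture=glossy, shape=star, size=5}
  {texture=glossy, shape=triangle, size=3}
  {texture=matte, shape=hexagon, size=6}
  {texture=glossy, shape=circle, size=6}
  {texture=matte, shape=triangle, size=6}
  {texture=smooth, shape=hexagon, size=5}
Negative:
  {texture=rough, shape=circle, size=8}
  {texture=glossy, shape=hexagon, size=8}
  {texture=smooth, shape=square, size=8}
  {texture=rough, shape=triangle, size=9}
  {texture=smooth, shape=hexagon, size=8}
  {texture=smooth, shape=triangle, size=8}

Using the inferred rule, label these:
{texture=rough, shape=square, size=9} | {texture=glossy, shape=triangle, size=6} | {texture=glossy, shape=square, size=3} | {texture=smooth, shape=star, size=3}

A rule that fits every label: size ≤ 6 — true of each 'Positive' example, false of each 'Negative' one.

Negative, Positive, Positive, Positive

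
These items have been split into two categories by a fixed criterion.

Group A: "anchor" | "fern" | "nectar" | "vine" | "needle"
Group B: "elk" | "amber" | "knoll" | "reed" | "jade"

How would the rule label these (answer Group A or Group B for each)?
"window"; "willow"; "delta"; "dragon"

A rule that fits every label: even length AND contains 'n' — true of each 'Group A' example, false of each 'Group B' one.
"window" — length 6, has 'n', hence Group A.
"willow" — length 6, no 'n', hence Group B.
"delta" — length 5, no 'n', hence Group B.
"dragon" — length 6, has 'n', hence Group A.

Group A, Group B, Group B, Group A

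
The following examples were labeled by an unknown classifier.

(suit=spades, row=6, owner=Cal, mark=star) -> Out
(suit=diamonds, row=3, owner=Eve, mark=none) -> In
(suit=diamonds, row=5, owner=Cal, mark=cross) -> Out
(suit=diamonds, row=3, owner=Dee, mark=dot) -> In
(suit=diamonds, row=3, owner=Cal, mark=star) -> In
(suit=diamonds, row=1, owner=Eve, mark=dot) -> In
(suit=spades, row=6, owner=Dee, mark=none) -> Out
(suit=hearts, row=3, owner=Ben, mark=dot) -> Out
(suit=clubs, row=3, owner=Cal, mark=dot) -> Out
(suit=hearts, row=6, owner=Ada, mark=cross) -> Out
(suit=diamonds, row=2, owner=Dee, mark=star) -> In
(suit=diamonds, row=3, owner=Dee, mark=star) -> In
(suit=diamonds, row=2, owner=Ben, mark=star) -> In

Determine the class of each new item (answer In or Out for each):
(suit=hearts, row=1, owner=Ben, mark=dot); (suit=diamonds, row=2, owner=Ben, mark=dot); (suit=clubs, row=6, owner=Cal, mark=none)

The pattern is that an item is 'In' exactly when: suit is diamonds AND row ≤ 3.
(suit=hearts, row=1, owner=Ben, mark=dot): Out (suit is hearts, row = 1). (suit=diamonds, row=2, owner=Ben, mark=dot): In (suit is diamonds, row = 2). (suit=clubs, row=6, owner=Cal, mark=none): Out (suit is clubs, row = 6).

Out, In, Out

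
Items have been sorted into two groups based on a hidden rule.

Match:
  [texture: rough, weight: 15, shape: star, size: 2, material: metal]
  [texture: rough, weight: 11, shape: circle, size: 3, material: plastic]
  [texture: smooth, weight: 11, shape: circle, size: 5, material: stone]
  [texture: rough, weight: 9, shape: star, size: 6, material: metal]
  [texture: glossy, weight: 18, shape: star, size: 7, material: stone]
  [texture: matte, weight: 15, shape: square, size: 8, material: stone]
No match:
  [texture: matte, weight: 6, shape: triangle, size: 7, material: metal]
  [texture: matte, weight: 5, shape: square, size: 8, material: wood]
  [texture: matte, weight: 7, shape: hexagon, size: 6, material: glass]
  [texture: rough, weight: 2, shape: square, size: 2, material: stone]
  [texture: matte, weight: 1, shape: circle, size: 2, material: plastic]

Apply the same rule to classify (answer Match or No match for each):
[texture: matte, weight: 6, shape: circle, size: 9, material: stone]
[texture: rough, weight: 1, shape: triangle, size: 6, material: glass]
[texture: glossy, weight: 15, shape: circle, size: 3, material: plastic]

No match, No match, Match

The pattern is that an item is 'Match' exactly when: weight ≥ 9.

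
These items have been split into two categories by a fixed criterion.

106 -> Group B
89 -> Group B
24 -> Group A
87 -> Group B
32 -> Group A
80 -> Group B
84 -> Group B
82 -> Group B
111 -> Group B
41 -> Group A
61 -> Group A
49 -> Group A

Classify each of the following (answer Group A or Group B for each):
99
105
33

Group B, Group B, Group A

The distinguishing property — at most 61 — holds for all the 'Group A' cases and none of the 'Group B' cases.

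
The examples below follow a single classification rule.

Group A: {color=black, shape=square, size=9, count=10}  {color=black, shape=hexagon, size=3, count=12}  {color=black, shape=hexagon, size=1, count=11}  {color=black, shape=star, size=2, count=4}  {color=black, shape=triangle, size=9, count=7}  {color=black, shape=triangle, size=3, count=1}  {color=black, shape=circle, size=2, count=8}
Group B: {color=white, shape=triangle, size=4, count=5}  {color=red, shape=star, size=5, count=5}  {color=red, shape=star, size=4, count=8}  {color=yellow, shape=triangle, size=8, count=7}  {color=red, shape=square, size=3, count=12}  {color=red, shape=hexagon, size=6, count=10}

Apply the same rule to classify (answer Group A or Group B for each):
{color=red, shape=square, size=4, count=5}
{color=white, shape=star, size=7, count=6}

The classifier is using: color is black.
{color=red, shape=square, size=4, count=5}: color is red, does not satisfy this → Group B. {color=white, shape=star, size=7, count=6}: color is white, does not satisfy this → Group B.

Group B, Group B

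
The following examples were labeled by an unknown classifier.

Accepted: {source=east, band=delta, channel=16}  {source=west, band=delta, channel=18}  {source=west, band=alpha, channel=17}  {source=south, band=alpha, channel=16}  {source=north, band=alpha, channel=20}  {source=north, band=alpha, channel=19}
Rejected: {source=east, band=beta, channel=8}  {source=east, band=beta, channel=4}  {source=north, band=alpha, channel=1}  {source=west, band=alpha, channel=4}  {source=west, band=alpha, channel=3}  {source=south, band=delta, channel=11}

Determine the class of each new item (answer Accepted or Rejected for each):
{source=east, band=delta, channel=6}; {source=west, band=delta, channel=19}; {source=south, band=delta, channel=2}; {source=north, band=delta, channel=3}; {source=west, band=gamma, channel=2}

Rejected, Accepted, Rejected, Rejected, Rejected

'Accepted' ⟺ channel ≥ 16.
{source=east, band=delta, channel=6}: channel = 6 — does not fit, so Rejected. {source=west, band=delta, channel=19}: channel = 19 — qualifies, so Accepted. {source=south, band=delta, channel=2}: channel = 2 — does not fit, so Rejected. {source=north, band=delta, channel=3}: channel = 3 — does not fit, so Rejected. {source=west, band=gamma, channel=2}: channel = 2 — does not fit, so Rejected.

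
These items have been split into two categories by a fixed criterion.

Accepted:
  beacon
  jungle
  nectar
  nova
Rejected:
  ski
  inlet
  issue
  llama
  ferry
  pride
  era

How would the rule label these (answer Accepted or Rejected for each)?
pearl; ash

Checking candidate rules against both groups, what survives is: even length.
pearl: Rejected (length 5). ash: Rejected (length 3).

Rejected, Rejected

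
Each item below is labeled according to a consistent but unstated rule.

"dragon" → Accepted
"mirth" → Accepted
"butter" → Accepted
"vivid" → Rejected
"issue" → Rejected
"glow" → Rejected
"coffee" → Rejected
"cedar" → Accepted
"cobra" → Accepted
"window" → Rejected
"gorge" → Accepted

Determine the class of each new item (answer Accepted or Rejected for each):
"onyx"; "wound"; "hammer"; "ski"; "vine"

All 'Accepted' examples share one property — contains 'r' — and every 'Rejected' example lacks it.
"onyx": no 'r' — does not pass, so Rejected.
"wound": no 'r' — does not pass, so Rejected.
"hammer": has 'r' — matches, so Accepted.
"ski": no 'r' — does not pass, so Rejected.
"vine": no 'r' — does not pass, so Rejected.

Rejected, Rejected, Accepted, Rejected, Rejected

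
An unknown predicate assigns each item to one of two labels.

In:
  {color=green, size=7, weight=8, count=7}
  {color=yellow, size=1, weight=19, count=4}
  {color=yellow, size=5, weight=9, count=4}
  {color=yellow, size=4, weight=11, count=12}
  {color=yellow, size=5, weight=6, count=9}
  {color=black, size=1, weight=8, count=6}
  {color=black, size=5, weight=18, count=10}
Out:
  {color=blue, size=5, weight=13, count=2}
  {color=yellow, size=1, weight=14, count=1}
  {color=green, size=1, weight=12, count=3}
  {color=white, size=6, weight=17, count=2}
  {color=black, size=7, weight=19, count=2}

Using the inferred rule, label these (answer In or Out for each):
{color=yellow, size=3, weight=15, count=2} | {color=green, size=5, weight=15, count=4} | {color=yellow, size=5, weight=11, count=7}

All 'In' examples share one property — count ≥ 4 — and every 'Out' example lacks it.
{color=yellow, size=3, weight=15, count=2}: count = 2 — does not satisfy this, so Out.
{color=green, size=5, weight=15, count=4}: count = 4 — satisfies this, so In.
{color=yellow, size=5, weight=11, count=7}: count = 7 — satisfies this, so In.

Out, In, In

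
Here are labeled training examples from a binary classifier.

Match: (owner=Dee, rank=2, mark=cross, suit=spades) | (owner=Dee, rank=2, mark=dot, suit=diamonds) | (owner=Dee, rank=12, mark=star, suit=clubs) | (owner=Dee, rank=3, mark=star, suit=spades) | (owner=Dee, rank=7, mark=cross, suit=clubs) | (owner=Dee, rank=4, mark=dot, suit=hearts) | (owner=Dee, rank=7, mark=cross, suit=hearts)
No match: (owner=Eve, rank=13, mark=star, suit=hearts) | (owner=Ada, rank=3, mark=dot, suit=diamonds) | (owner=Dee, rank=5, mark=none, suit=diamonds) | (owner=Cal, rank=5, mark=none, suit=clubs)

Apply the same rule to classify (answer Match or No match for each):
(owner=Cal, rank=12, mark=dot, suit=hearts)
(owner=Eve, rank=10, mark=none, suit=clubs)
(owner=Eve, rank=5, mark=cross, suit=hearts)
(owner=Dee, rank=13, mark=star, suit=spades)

The distinguishing property — owner is Dee AND rank ≠ 5 — holds for all the 'Match' cases and none of the 'No match' cases.
(owner=Cal, rank=12, mark=dot, suit=hearts): owner is Cal, rank = 12, fails the rule → No match.
(owner=Eve, rank=10, mark=none, suit=clubs): owner is Eve, rank = 10, fails the rule → No match.
(owner=Eve, rank=5, mark=cross, suit=hearts): owner is Eve, rank = 5, fails the rule → No match.
(owner=Dee, rank=13, mark=star, suit=spades): owner is Dee, rank = 13, meets the rule → Match.

No match, No match, No match, Match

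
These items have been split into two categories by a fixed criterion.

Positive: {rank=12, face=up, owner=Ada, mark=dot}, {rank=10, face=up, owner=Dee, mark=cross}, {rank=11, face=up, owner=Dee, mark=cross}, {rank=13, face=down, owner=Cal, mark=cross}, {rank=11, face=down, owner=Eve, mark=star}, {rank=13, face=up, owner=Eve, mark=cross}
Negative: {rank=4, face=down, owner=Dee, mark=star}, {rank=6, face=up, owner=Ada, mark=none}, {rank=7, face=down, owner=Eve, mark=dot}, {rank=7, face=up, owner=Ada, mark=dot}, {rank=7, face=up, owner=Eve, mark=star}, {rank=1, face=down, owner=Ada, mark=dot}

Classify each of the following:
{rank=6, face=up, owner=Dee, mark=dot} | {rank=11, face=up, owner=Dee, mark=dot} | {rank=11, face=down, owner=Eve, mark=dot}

Negative, Positive, Positive

The common property of the 'Positive' items is: rank ≥ 10. No 'Negative' item has it.
{rank=6, face=up, owner=Dee, mark=dot} → rank = 6 → Negative.
{rank=11, face=up, owner=Dee, mark=dot} → rank = 11 → Positive.
{rank=11, face=down, owner=Eve, mark=dot} → rank = 11 → Positive.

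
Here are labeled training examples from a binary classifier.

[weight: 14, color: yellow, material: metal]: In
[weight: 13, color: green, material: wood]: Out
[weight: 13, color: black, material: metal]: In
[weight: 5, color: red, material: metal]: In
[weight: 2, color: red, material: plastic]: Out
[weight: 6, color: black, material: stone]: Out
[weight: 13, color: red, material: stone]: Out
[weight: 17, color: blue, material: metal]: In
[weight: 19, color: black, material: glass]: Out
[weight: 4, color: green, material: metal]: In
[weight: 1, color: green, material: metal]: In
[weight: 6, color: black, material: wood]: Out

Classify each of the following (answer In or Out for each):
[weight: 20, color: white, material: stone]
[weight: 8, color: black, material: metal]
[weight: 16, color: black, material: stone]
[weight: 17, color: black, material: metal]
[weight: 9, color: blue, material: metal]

All 'In' examples share one property — material is metal — and every 'Out' example lacks it.
[weight: 20, color: white, material: stone] — material is stone, hence Out. [weight: 8, color: black, material: metal] — material is metal, hence In. [weight: 16, color: black, material: stone] — material is stone, hence Out. [weight: 17, color: black, material: metal] — material is metal, hence In. [weight: 9, color: blue, material: metal] — material is metal, hence In.

Out, In, Out, In, In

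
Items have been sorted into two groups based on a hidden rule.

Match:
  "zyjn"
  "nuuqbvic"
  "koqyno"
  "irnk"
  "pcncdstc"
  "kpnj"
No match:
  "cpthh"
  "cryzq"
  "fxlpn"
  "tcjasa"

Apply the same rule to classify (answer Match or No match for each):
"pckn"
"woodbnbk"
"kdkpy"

Match, Match, No match

The common property of the 'Match' items is: even length AND contains 'n'. No 'No match' item has it.
"pckn" → length 4, has 'n' → Match.
"woodbnbk" → length 8, has 'n' → Match.
"kdkpy" → length 5, no 'n' → No match.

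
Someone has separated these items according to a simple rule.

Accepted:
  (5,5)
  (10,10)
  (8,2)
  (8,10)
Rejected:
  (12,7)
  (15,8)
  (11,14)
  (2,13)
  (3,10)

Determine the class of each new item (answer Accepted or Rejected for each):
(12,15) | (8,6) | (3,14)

Rejected, Accepted, Rejected

The simplest hypothesis consistent with all the labels is: sum is even.
Rejected: (12,15), since 12+15 = 27. Accepted: (8,6), since 8+6 = 14. Rejected: (3,14), since 3+14 = 17.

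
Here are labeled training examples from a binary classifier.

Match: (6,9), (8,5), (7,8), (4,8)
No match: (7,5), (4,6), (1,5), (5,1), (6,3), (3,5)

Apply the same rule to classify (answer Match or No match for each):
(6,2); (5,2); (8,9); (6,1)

Rule: max ≥ 8. This holds for each 'Match' example and fails for each 'No match' one.
(6,2): max 6, fails this test → No match. (5,2): max 5, fails this test → No match. (8,9): max 9, fits → Match. (6,1): max 6, fails this test → No match.

No match, No match, Match, No match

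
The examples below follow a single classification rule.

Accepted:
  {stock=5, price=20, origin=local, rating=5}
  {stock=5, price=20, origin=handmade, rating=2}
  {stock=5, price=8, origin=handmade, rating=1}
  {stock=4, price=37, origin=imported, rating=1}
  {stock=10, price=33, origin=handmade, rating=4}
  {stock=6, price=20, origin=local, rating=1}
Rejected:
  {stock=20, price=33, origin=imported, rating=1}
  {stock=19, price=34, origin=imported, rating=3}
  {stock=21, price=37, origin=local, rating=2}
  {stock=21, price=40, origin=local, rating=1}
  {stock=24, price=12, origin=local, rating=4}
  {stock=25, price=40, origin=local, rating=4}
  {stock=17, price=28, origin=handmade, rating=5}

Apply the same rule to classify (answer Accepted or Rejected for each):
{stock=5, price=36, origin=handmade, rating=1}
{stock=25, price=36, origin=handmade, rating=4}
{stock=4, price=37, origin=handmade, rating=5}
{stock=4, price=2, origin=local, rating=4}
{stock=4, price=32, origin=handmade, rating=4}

Accepted, Rejected, Accepted, Accepted, Accepted

Rule: stock ≤ 10. This holds for each 'Accepted' example and fails for each 'Rejected' one.
Accepted: {stock=5, price=36, origin=handmade, rating=1}, since stock = 5. Rejected: {stock=25, price=36, origin=handmade, rating=4}, since stock = 25. Accepted: {stock=4, price=37, origin=handmade, rating=5}, since stock = 4. Accepted: {stock=4, price=2, origin=local, rating=4}, since stock = 4. Accepted: {stock=4, price=32, origin=handmade, rating=4}, since stock = 4.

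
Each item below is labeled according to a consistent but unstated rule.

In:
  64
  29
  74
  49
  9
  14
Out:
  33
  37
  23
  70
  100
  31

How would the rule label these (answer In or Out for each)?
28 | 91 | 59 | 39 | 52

The classifier is using: ≡ 4 (mod 5).
28: 28 mod 5 = 3, doesn't qualify → Out. 91: 91 mod 5 = 1, doesn't qualify → Out. 59: 59 mod 5 = 4, satisfies this → In. 39: 39 mod 5 = 4, satisfies this → In. 52: 52 mod 5 = 2, doesn't qualify → Out.

Out, Out, In, In, Out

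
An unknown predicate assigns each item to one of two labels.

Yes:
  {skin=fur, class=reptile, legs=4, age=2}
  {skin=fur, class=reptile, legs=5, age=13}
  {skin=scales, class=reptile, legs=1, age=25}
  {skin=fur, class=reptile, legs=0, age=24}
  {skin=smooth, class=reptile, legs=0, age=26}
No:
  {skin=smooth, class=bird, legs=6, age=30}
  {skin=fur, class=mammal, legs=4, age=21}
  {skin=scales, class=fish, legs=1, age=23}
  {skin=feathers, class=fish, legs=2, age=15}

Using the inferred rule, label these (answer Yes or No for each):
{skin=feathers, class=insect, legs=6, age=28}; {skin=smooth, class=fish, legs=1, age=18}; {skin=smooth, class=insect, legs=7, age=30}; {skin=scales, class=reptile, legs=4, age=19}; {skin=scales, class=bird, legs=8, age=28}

No, No, No, Yes, No

'Yes' ⟺ class is reptile.
{skin=feathers, class=insect, legs=6, age=28}: class is insect, doesn't match → No.
{skin=smooth, class=fish, legs=1, age=18}: class is fish, doesn't match → No.
{skin=smooth, class=insect, legs=7, age=30}: class is insect, doesn't match → No.
{skin=scales, class=reptile, legs=4, age=19}: class is reptile, checks out → Yes.
{skin=scales, class=bird, legs=8, age=28}: class is bird, doesn't match → No.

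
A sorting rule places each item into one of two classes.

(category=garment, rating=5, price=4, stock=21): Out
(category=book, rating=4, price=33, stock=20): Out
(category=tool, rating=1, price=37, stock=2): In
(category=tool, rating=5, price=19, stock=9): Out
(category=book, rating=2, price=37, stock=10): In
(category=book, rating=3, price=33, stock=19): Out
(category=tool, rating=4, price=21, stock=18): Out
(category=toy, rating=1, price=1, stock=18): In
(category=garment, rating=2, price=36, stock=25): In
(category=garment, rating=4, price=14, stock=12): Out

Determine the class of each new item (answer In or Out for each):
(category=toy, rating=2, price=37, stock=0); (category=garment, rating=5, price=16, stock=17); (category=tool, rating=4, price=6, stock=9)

In, Out, Out

The distinguishing property — rating ≤ 2 — holds for all the 'In' cases and none of the 'Out' cases.
In: (category=toy, rating=2, price=37, stock=0), since rating = 2.
Out: (category=garment, rating=5, price=16, stock=17), since rating = 5.
Out: (category=tool, rating=4, price=6, stock=9), since rating = 4.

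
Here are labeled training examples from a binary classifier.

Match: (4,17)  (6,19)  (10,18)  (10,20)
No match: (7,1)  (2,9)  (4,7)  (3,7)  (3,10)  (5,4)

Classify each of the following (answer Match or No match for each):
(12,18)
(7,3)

Every 'Match' example satisfies: sum ≥ 21. None of the 'No match' examples do.

Match, No match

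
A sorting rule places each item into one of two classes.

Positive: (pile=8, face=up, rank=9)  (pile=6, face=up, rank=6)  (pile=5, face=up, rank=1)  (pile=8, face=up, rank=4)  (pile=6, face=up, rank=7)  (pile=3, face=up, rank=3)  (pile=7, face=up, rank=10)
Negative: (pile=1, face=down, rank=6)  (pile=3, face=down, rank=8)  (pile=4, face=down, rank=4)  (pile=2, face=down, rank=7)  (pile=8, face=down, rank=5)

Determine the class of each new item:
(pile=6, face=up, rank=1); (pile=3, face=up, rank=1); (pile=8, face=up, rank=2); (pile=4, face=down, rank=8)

Positive, Positive, Positive, Negative

The classifier is using: face is up.
(pile=6, face=up, rank=1): face is up, passes → Positive.
(pile=3, face=up, rank=1): face is up, passes → Positive.
(pile=8, face=up, rank=2): face is up, passes → Positive.
(pile=4, face=down, rank=8): face is down, doesn't qualify → Negative.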